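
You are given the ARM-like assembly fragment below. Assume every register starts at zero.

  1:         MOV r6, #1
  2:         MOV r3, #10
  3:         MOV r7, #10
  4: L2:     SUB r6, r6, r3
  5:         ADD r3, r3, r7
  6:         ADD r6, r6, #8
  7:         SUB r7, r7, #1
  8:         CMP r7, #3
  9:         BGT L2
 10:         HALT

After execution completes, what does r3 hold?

59

r6=1
r3=10
r7=10
r6=1-10=-9
r3=10+10=20
r6=(-9)+8=-1
r7=10-1=9
CMP r7, #3  (cmp 9,3)
BGT L2: taken
r6=(-1)-20=-21
r3=20+9=29
r6=(-21)+8=-13
r7=9-1=8
CMP r7, #3  (cmp 8,3)
BGT L2: taken
r6=(-13)-29=-42
r3=29+8=37
r6=(-42)+8=-34
r7=8-1=7
CMP r7, #3  (cmp 7,3)
BGT L2: taken
r6=(-34)-37=-71
r3=37+7=44
r6=(-71)+8=-63
r7=7-1=6
CMP r7, #3  (cmp 6,3)
BGT L2: taken
r6=(-63)-44=-107
r3=44+6=50
r6=(-107)+8=-99
r7=6-1=5
CMP r7, #3  (cmp 5,3)
BGT L2: taken
r6=(-99)-50=-149
r3=50+5=55
r6=(-149)+8=-141
r7=5-1=4
CMP r7, #3  (cmp 4,3)
BGT L2: taken
r6=(-141)-55=-196
r3=55+4=59
r6=(-196)+8=-188
r7=4-1=3
CMP r7, #3  (cmp 3,3)
BGT L2: not taken
halt.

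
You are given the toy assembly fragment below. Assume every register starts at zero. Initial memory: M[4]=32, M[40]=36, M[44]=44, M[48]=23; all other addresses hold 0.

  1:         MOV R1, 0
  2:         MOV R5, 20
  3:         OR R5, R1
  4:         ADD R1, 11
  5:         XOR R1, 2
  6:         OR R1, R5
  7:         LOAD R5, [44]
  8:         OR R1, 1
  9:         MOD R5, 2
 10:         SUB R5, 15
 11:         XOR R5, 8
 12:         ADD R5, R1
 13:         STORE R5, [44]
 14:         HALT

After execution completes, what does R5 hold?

R1=0
R5=20
R5=20|0=20
R1=0+11=11
R1=11^2=9
R1=9|20=29
R5=M[44]=44
R1=29|1=29
R5=44%2=0
R5=0-15=-15
R5=(-15)^8=-7
R5=(-7)+29=22
STORE R5, [44] → M[44]=22
halt.

22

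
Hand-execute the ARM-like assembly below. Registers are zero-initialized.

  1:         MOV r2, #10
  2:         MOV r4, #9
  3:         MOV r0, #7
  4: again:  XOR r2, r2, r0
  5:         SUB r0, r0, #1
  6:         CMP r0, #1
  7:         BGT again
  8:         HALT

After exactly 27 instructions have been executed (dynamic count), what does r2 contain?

11

after MOV r2, #10: r2=10
after MOV r4, #9: r4=9
after MOV r0, #7: r0=7
after XOR r2, r2, r0: r2=10^7=13
after SUB r0, r0, #1: r0=7-1=6
CMP r0, #1  (cmp 6,1)
BGT again: taken
after XOR r2, r2, r0: r2=13^6=11
after SUB r0, r0, #1: r0=6-1=5
CMP r0, #1  (cmp 5,1)
BGT again: taken
after XOR r2, r2, r0: r2=11^5=14
after SUB r0, r0, #1: r0=5-1=4
CMP r0, #1  (cmp 4,1)
BGT again: taken
after XOR r2, r2, r0: r2=14^4=10
after SUB r0, r0, #1: r0=4-1=3
CMP r0, #1  (cmp 3,1)
BGT again: taken
after XOR r2, r2, r0: r2=10^3=9
after SUB r0, r0, #1: r0=3-1=2
CMP r0, #1  (cmp 2,1)
BGT again: taken
after XOR r2, r2, r0: r2=9^2=11
after SUB r0, r0, #1: r0=2-1=1
CMP r0, #1  (cmp 1,1)
BGT again: not taken
After step 27: r2 = 11.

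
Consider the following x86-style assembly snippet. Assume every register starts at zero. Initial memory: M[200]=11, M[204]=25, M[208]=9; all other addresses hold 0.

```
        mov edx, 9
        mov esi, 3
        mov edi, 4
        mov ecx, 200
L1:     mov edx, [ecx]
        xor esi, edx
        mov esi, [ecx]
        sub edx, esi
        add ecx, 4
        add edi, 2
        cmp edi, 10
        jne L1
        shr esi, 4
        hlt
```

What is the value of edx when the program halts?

0

after mov edx, 9: edx=9
after mov esi, 3: esi=3
after mov edi, 4: edi=4
after mov ecx, 200: ecx=200
after mov edx, [ecx]: edx=M[200]=11
after xor esi, edx: esi=3^11=8
after mov esi, [ecx]: esi=M[200]=11
after sub edx, esi: edx=11-11=0
after add ecx, 4: ecx=200+4=204
after add edi, 2: edi=4+2=6
cmp edi, 10  (cmp 6,10)
jne L1: taken
after mov edx, [ecx]: edx=M[204]=25
after xor esi, edx: esi=11^25=18
after mov esi, [ecx]: esi=M[204]=25
after sub edx, esi: edx=25-25=0
after add ecx, 4: ecx=204+4=208
after add edi, 2: edi=6+2=8
cmp edi, 10  (cmp 8,10)
jne L1: taken
after mov edx, [ecx]: edx=M[208]=9
after xor esi, edx: esi=25^9=16
after mov esi, [ecx]: esi=M[208]=9
after sub edx, esi: edx=9-9=0
after add ecx, 4: ecx=208+4=212
after add edi, 2: edi=8+2=10
cmp edi, 10  (cmp 10,10)
jne L1: not taken
after shr esi, 4: esi=9>>4=0
halt.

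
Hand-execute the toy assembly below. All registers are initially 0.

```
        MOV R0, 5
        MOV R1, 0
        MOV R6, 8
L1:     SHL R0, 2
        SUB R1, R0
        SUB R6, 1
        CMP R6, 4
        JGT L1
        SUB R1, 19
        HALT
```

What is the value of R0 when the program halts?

1280

MOV R0, 5 → R0=5
MOV R1, 0 → R1=0
MOV R6, 8 → R6=8
SHL R0, 2 → R0=5<<2=20
SUB R1, R0 → R1=0-20=-20
SUB R6, 1 → R6=8-1=7
CMP R6, 4  (cmp 7,4)
JGT L1: taken
SHL R0, 2 → R0=20<<2=80
SUB R1, R0 → R1=(-20)-80=-100
SUB R6, 1 → R6=7-1=6
CMP R6, 4  (cmp 6,4)
JGT L1: taken
SHL R0, 2 → R0=80<<2=320
SUB R1, R0 → R1=(-100)-320=-420
SUB R6, 1 → R6=6-1=5
CMP R6, 4  (cmp 5,4)
JGT L1: taken
SHL R0, 2 → R0=320<<2=1280
SUB R1, R0 → R1=(-420)-1280=-1700
SUB R6, 1 → R6=5-1=4
CMP R6, 4  (cmp 4,4)
JGT L1: not taken
SUB R1, 19 → R1=(-1700)-19=-1719
halt.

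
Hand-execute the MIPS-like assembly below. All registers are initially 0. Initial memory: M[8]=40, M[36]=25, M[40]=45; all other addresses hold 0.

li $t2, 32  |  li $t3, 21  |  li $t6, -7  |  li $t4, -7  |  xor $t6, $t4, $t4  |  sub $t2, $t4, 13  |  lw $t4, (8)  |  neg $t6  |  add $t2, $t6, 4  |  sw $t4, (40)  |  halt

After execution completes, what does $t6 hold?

0

after li $t2, 32: $t2=32
after li $t3, 21: $t3=21
after li $t6, -7: $t6=-7
after li $t4, -7: $t4=-7
after xor $t6, $t4, $t4: $t6=(-7)^(-7)=0
after sub $t2, $t4, 13: $t2=(-7)-13=-20
after lw $t4, (8): $t4=M[8]=40
after neg $t6: $t6=-(0)=0
after add $t2, $t6, 4: $t2=0+4=4
sw $t4, (40) → M[40]=40
halt.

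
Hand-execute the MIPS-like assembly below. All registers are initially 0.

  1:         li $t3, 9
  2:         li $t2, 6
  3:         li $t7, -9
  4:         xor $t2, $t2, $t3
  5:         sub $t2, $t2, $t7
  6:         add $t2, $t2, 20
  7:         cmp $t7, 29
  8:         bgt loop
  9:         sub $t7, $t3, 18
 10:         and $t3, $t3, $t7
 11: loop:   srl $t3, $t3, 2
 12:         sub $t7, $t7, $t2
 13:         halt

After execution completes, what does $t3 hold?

li $t3, 9 → $t3=9
li $t2, 6 → $t2=6
li $t7, -9 → $t7=-9
xor $t2, $t2, $t3 → $t2=6^9=15
sub $t2, $t2, $t7 → $t2=15-(-9)=24
add $t2, $t2, 20 → $t2=24+20=44
cmp $t7, 29  (cmp -9,29)
bgt loop: not taken
sub $t7, $t3, 18 → $t7=9-18=-9
and $t3, $t3, $t7 → $t3=9&(-9)=1
srl $t3, $t3, 2 → $t3=1>>2=0
sub $t7, $t7, $t2 → $t7=(-9)-44=-53
halt.

0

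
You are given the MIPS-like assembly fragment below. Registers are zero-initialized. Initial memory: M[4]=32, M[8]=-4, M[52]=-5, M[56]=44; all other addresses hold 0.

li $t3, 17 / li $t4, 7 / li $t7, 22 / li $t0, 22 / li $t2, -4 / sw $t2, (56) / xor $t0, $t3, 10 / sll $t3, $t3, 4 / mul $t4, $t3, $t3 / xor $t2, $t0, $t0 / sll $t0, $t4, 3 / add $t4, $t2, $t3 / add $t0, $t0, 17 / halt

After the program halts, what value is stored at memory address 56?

-4

$t3=17
$t4=7
$t7=22
$t0=22
$t2=-4
sw $t2, (56) → M[56]=-4
$t0=17^10=27
$t3=17<<4=272
$t4=272*272=73984
$t2=27^27=0
$t0=73984<<3=591872
$t4=0+272=272
$t0=591872+17=591889
halt.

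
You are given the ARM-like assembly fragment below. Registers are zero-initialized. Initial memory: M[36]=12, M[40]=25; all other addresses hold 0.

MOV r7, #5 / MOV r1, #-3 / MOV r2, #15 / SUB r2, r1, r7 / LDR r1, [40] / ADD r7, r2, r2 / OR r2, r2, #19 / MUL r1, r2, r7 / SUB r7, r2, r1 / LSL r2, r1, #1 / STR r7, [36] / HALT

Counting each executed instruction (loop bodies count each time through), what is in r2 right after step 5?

MOV r7, #5 → r7=5
MOV r1, #-3 → r1=-3
MOV r2, #15 → r2=15
SUB r2, r1, r7 → r2=(-3)-5=-8
LDR r1, [40] → r1=M[40]=25
After step 5: r2 = -8.

-8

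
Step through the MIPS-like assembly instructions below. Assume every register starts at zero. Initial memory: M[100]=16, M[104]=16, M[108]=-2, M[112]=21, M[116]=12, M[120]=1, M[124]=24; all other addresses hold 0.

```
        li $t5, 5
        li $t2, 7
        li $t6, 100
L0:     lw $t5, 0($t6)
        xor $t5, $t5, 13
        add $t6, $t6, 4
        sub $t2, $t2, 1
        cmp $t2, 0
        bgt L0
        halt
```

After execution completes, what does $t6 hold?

after li $t5, 5: $t5=5
after li $t2, 7: $t2=7
after li $t6, 100: $t6=100
after lw $t5, 0($t6): $t5=M[100]=16
after xor $t5, $t5, 13: $t5=16^13=29
after add $t6, $t6, 4: $t6=100+4=104
after sub $t2, $t2, 1: $t2=7-1=6
cmp $t2, 0  (cmp 6,0)
bgt L0: taken
after lw $t5, 0($t6): $t5=M[104]=16
after xor $t5, $t5, 13: $t5=16^13=29
after add $t6, $t6, 4: $t6=104+4=108
after sub $t2, $t2, 1: $t2=6-1=5
cmp $t2, 0  (cmp 5,0)
bgt L0: taken
after lw $t5, 0($t6): $t5=M[108]=-2
after xor $t5, $t5, 13: $t5=(-2)^13=-13
after add $t6, $t6, 4: $t6=108+4=112
after sub $t2, $t2, 1: $t2=5-1=4
cmp $t2, 0  (cmp 4,0)
bgt L0: taken
after lw $t5, 0($t6): $t5=M[112]=21
after xor $t5, $t5, 13: $t5=21^13=24
after add $t6, $t6, 4: $t6=112+4=116
after sub $t2, $t2, 1: $t2=4-1=3
cmp $t2, 0  (cmp 3,0)
bgt L0: taken
after lw $t5, 0($t6): $t5=M[116]=12
after xor $t5, $t5, 13: $t5=12^13=1
after add $t6, $t6, 4: $t6=116+4=120
after sub $t2, $t2, 1: $t2=3-1=2
cmp $t2, 0  (cmp 2,0)
bgt L0: taken
after lw $t5, 0($t6): $t5=M[120]=1
after xor $t5, $t5, 13: $t5=1^13=12
after add $t6, $t6, 4: $t6=120+4=124
after sub $t2, $t2, 1: $t2=2-1=1
cmp $t2, 0  (cmp 1,0)
bgt L0: taken
after lw $t5, 0($t6): $t5=M[124]=24
after xor $t5, $t5, 13: $t5=24^13=21
after add $t6, $t6, 4: $t6=124+4=128
after sub $t2, $t2, 1: $t2=1-1=0
cmp $t2, 0  (cmp 0,0)
bgt L0: not taken
halt.

128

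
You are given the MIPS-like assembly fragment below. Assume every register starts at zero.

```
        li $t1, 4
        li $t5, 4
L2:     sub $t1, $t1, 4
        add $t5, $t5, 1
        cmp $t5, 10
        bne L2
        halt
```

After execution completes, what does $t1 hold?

-20

$t1=4
$t5=4
$t1=4-4=0
$t5=4+1=5
cmp $t5, 10  (cmp 5,10)
bne L2: taken
$t1=0-4=-4
$t5=5+1=6
cmp $t5, 10  (cmp 6,10)
bne L2: taken
$t1=(-4)-4=-8
$t5=6+1=7
cmp $t5, 10  (cmp 7,10)
bne L2: taken
$t1=(-8)-4=-12
$t5=7+1=8
cmp $t5, 10  (cmp 8,10)
bne L2: taken
$t1=(-12)-4=-16
$t5=8+1=9
cmp $t5, 10  (cmp 9,10)
bne L2: taken
$t1=(-16)-4=-20
$t5=9+1=10
cmp $t5, 10  (cmp 10,10)
bne L2: not taken
halt.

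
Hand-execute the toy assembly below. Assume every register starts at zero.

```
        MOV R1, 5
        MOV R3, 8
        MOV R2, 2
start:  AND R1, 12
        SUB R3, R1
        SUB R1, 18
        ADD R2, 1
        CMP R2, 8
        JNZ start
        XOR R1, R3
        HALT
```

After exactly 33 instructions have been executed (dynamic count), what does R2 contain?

7

MOV R1, 5 → R1=5
MOV R3, 8 → R3=8
MOV R2, 2 → R2=2
AND R1, 12 → R1=5&12=4
SUB R3, R1 → R3=8-4=4
SUB R1, 18 → R1=4-18=-14
ADD R2, 1 → R2=2+1=3
CMP R2, 8  (cmp 3,8)
JNZ start: taken
AND R1, 12 → R1=(-14)&12=0
SUB R3, R1 → R3=4-0=4
SUB R1, 18 → R1=0-18=-18
ADD R2, 1 → R2=3+1=4
CMP R2, 8  (cmp 4,8)
JNZ start: taken
AND R1, 12 → R1=(-18)&12=12
SUB R3, R1 → R3=4-12=-8
SUB R1, 18 → R1=12-18=-6
ADD R2, 1 → R2=4+1=5
CMP R2, 8  (cmp 5,8)
JNZ start: taken
AND R1, 12 → R1=(-6)&12=8
SUB R3, R1 → R3=(-8)-8=-16
SUB R1, 18 → R1=8-18=-10
ADD R2, 1 → R2=5+1=6
CMP R2, 8  (cmp 6,8)
JNZ start: taken
AND R1, 12 → R1=(-10)&12=4
SUB R3, R1 → R3=(-16)-4=-20
SUB R1, 18 → R1=4-18=-14
ADD R2, 1 → R2=6+1=7
CMP R2, 8  (cmp 7,8)
JNZ start: taken
After step 33: R2 = 7.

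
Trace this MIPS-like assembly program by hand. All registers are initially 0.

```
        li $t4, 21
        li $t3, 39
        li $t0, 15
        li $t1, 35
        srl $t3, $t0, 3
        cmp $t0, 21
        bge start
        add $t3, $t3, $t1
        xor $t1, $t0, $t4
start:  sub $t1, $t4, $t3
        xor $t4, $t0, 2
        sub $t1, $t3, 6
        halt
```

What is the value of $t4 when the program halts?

13

$t4=21
$t3=39
$t0=15
$t1=35
$t3=15>>3=1
cmp $t0, 21  (cmp 15,21)
bge start: not taken
$t3=1+35=36
$t1=15^21=26
$t1=21-36=-15
$t4=15^2=13
$t1=36-6=30
halt.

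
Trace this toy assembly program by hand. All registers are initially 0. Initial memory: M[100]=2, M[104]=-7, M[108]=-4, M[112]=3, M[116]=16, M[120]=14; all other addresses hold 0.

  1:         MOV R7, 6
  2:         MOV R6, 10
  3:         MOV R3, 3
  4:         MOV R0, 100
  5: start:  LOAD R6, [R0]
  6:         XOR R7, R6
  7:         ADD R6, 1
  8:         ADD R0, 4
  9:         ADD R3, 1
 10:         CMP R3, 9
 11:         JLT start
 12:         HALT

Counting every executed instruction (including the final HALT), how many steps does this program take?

47

R7=6
R6=10
R3=3
R0=100
R6=M[100]=2
R7=6^2=4
R6=2+1=3
R0=100+4=104
R3=3+1=4
CMP R3, 9  (cmp 4,9)
JLT start: taken
R6=M[104]=-7
R7=4^(-7)=-3
R6=(-7)+1=-6
R0=104+4=108
R3=4+1=5
CMP R3, 9  (cmp 5,9)
JLT start: taken
R6=M[108]=-4
R7=(-3)^(-4)=1
R6=(-4)+1=-3
R0=108+4=112
R3=5+1=6
CMP R3, 9  (cmp 6,9)
JLT start: taken
R6=M[112]=3
R7=1^3=2
R6=3+1=4
R0=112+4=116
R3=6+1=7
CMP R3, 9  (cmp 7,9)
JLT start: taken
R6=M[116]=16
R7=2^16=18
R6=16+1=17
R0=116+4=120
R3=7+1=8
CMP R3, 9  (cmp 8,9)
JLT start: taken
R6=M[120]=14
R7=18^14=28
R6=14+1=15
R0=120+4=124
R3=8+1=9
CMP R3, 9  (cmp 9,9)
JLT start: not taken
halt.
Total executed instructions: 47.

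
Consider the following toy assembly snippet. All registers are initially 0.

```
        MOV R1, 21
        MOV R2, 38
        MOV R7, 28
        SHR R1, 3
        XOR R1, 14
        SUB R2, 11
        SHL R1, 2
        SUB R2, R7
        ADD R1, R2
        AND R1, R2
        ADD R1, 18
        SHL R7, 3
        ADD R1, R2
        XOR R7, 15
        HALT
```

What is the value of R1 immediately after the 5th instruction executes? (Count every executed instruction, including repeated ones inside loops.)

MOV R1, 21 → R1=21
MOV R2, 38 → R2=38
MOV R7, 28 → R7=28
SHR R1, 3 → R1=21>>3=2
XOR R1, 14 → R1=2^14=12
After step 5: R1 = 12.

12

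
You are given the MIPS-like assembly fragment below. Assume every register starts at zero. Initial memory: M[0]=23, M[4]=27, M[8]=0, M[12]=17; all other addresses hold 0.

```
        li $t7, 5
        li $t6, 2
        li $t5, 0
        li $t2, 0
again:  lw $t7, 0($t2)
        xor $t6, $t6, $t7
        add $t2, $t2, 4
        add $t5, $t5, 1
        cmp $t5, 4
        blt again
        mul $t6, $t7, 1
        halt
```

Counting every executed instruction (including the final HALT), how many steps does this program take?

30

li $t7, 5 → $t7=5
li $t6, 2 → $t6=2
li $t5, 0 → $t5=0
li $t2, 0 → $t2=0
lw $t7, 0($t2) → $t7=M[0]=23
xor $t6, $t6, $t7 → $t6=2^23=21
add $t2, $t2, 4 → $t2=0+4=4
add $t5, $t5, 1 → $t5=0+1=1
cmp $t5, 4  (cmp 1,4)
blt again: taken
lw $t7, 0($t2) → $t7=M[4]=27
xor $t6, $t6, $t7 → $t6=21^27=14
add $t2, $t2, 4 → $t2=4+4=8
add $t5, $t5, 1 → $t5=1+1=2
cmp $t5, 4  (cmp 2,4)
blt again: taken
lw $t7, 0($t2) → $t7=M[8]=0
xor $t6, $t6, $t7 → $t6=14^0=14
add $t2, $t2, 4 → $t2=8+4=12
add $t5, $t5, 1 → $t5=2+1=3
cmp $t5, 4  (cmp 3,4)
blt again: taken
lw $t7, 0($t2) → $t7=M[12]=17
xor $t6, $t6, $t7 → $t6=14^17=31
add $t2, $t2, 4 → $t2=12+4=16
add $t5, $t5, 1 → $t5=3+1=4
cmp $t5, 4  (cmp 4,4)
blt again: not taken
mul $t6, $t7, 1 → $t6=17*1=17
halt.
Total executed instructions: 30.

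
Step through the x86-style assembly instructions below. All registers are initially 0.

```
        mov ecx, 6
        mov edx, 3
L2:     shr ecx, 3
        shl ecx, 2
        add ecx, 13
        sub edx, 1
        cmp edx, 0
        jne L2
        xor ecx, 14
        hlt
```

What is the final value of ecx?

27

after mov ecx, 6: ecx=6
after mov edx, 3: edx=3
after shr ecx, 3: ecx=6>>3=0
after shl ecx, 2: ecx=0<<2=0
after add ecx, 13: ecx=0+13=13
after sub edx, 1: edx=3-1=2
cmp edx, 0  (cmp 2,0)
jne L2: taken
after shr ecx, 3: ecx=13>>3=1
after shl ecx, 2: ecx=1<<2=4
after add ecx, 13: ecx=4+13=17
after sub edx, 1: edx=2-1=1
cmp edx, 0  (cmp 1,0)
jne L2: taken
after shr ecx, 3: ecx=17>>3=2
after shl ecx, 2: ecx=2<<2=8
after add ecx, 13: ecx=8+13=21
after sub edx, 1: edx=1-1=0
cmp edx, 0  (cmp 0,0)
jne L2: not taken
after xor ecx, 14: ecx=21^14=27
halt.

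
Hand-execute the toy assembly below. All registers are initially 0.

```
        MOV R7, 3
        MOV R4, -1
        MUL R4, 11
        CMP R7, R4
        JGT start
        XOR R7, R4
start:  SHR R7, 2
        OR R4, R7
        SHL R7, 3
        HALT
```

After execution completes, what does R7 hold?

0

MOV R7, 3 → R7=3
MOV R4, -1 → R4=-1
MUL R4, 11 → R4=(-1)*11=-11
CMP R7, R4  (cmp 3,-11)
JGT start: taken
SHR R7, 2 → R7=3>>2=0
OR R4, R7 → R4=(-11)|0=-11
SHL R7, 3 → R7=0<<3=0
halt.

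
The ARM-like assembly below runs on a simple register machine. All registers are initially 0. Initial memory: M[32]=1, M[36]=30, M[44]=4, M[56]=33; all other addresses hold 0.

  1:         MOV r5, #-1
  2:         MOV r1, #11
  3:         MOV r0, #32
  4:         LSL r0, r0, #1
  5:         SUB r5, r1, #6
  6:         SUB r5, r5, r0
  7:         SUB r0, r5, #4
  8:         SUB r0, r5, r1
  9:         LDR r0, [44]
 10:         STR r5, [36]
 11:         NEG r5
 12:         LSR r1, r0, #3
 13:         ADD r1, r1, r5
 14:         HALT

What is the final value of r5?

59

after MOV r5, #-1: r5=-1
after MOV r1, #11: r1=11
after MOV r0, #32: r0=32
after LSL r0, r0, #1: r0=32<<1=64
after SUB r5, r1, #6: r5=11-6=5
after SUB r5, r5, r0: r5=5-64=-59
after SUB r0, r5, #4: r0=(-59)-4=-63
after SUB r0, r5, r1: r0=(-59)-11=-70
after LDR r0, [44]: r0=M[44]=4
STR r5, [36] → M[36]=-59
after NEG r5: r5=-(-59)=59
after LSR r1, r0, #3: r1=4>>3=0
after ADD r1, r1, r5: r1=0+59=59
halt.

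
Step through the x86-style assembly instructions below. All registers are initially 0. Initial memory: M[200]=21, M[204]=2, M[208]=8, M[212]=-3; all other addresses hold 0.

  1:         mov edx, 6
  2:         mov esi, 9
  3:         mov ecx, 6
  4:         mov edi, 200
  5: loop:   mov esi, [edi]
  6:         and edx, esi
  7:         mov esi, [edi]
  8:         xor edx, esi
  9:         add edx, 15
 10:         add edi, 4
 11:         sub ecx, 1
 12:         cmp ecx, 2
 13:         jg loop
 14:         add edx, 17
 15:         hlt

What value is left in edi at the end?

216

after mov edx, 6: edx=6
after mov esi, 9: esi=9
after mov ecx, 6: ecx=6
after mov edi, 200: edi=200
after mov esi, [edi]: esi=M[200]=21
after and edx, esi: edx=6&21=4
after mov esi, [edi]: esi=M[200]=21
after xor edx, esi: edx=4^21=17
after add edx, 15: edx=17+15=32
after add edi, 4: edi=200+4=204
after sub ecx, 1: ecx=6-1=5
cmp ecx, 2  (cmp 5,2)
jg loop: taken
after mov esi, [edi]: esi=M[204]=2
after and edx, esi: edx=32&2=0
after mov esi, [edi]: esi=M[204]=2
after xor edx, esi: edx=0^2=2
after add edx, 15: edx=2+15=17
after add edi, 4: edi=204+4=208
after sub ecx, 1: ecx=5-1=4
cmp ecx, 2  (cmp 4,2)
jg loop: taken
after mov esi, [edi]: esi=M[208]=8
after and edx, esi: edx=17&8=0
after mov esi, [edi]: esi=M[208]=8
after xor edx, esi: edx=0^8=8
after add edx, 15: edx=8+15=23
after add edi, 4: edi=208+4=212
after sub ecx, 1: ecx=4-1=3
cmp ecx, 2  (cmp 3,2)
jg loop: taken
after mov esi, [edi]: esi=M[212]=-3
after and edx, esi: edx=23&(-3)=21
after mov esi, [edi]: esi=M[212]=-3
after xor edx, esi: edx=21^(-3)=-24
after add edx, 15: edx=(-24)+15=-9
after add edi, 4: edi=212+4=216
after sub ecx, 1: ecx=3-1=2
cmp ecx, 2  (cmp 2,2)
jg loop: not taken
after add edx, 17: edx=(-9)+17=8
halt.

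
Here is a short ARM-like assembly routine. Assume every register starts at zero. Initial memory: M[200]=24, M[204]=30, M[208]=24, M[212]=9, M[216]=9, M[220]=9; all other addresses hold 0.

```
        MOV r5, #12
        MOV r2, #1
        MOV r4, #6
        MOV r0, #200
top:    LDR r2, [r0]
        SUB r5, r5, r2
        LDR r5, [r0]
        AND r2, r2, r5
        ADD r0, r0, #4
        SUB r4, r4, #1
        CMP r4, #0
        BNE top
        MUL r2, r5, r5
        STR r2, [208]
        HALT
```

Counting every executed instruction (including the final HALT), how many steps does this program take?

r5=12
r2=1
r4=6
r0=200
r2=M[200]=24
r5=12-24=-12
r5=M[200]=24
r2=24&24=24
r0=200+4=204
r4=6-1=5
CMP r4, #0  (cmp 5,0)
BNE top: taken
r2=M[204]=30
r5=24-30=-6
r5=M[204]=30
r2=30&30=30
r0=204+4=208
r4=5-1=4
CMP r4, #0  (cmp 4,0)
BNE top: taken
r2=M[208]=24
r5=30-24=6
r5=M[208]=24
r2=24&24=24
r0=208+4=212
r4=4-1=3
CMP r4, #0  (cmp 3,0)
BNE top: taken
r2=M[212]=9
r5=24-9=15
r5=M[212]=9
r2=9&9=9
r0=212+4=216
r4=3-1=2
CMP r4, #0  (cmp 2,0)
BNE top: taken
r2=M[216]=9
r5=9-9=0
r5=M[216]=9
r2=9&9=9
r0=216+4=220
r4=2-1=1
CMP r4, #0  (cmp 1,0)
BNE top: taken
r2=M[220]=9
r5=9-9=0
r5=M[220]=9
r2=9&9=9
r0=220+4=224
r4=1-1=0
CMP r4, #0  (cmp 0,0)
BNE top: not taken
r2=9*9=81
STR r2, [208] → M[208]=81
halt.
Total executed instructions: 55.

55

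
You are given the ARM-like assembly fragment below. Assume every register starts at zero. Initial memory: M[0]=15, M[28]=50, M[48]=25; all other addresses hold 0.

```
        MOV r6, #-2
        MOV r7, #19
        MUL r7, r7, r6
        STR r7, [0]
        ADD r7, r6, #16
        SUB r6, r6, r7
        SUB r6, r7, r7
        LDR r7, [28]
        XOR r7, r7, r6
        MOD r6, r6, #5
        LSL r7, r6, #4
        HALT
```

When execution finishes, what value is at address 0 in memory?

after MOV r6, #-2: r6=-2
after MOV r7, #19: r7=19
after MUL r7, r7, r6: r7=19*(-2)=-38
STR r7, [0] → M[0]=-38
after ADD r7, r6, #16: r7=(-2)+16=14
after SUB r6, r6, r7: r6=(-2)-14=-16
after SUB r6, r7, r7: r6=14-14=0
after LDR r7, [28]: r7=M[28]=50
after XOR r7, r7, r6: r7=50^0=50
after MOD r6, r6, #5: r6=0%5=0
after LSL r7, r6, #4: r7=0<<4=0
halt.

-38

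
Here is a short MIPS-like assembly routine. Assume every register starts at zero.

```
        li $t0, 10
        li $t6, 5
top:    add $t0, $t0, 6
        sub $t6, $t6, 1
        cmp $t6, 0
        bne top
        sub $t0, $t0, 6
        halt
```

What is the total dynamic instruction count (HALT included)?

$t0=10
$t6=5
$t0=10+6=16
$t6=5-1=4
cmp $t6, 0  (cmp 4,0)
bne top: taken
$t0=16+6=22
$t6=4-1=3
cmp $t6, 0  (cmp 3,0)
bne top: taken
$t0=22+6=28
$t6=3-1=2
cmp $t6, 0  (cmp 2,0)
bne top: taken
$t0=28+6=34
$t6=2-1=1
cmp $t6, 0  (cmp 1,0)
bne top: taken
$t0=34+6=40
$t6=1-1=0
cmp $t6, 0  (cmp 0,0)
bne top: not taken
$t0=40-6=34
halt.
Total executed instructions: 24.

24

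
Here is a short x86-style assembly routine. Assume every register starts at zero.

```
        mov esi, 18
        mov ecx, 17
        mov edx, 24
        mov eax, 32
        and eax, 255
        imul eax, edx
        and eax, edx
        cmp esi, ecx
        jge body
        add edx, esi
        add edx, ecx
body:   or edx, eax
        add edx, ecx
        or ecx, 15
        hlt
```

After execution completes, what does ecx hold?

31

esi=18
ecx=17
edx=24
eax=32
eax=32&255=32
eax=32*24=768
eax=768&24=0
cmp esi, ecx  (cmp 18,17)
jge body: taken
edx=24|0=24
edx=24+17=41
ecx=17|15=31
halt.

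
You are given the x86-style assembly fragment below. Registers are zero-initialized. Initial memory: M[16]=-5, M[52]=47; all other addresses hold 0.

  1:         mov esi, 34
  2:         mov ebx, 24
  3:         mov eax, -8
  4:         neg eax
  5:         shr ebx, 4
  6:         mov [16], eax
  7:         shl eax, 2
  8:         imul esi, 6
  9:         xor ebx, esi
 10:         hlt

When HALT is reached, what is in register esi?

mov esi, 34 → esi=34
mov ebx, 24 → ebx=24
mov eax, -8 → eax=-8
neg eax → eax=-(-8)=8
shr ebx, 4 → ebx=24>>4=1
mov [16], eax → M[16]=8
shl eax, 2 → eax=8<<2=32
imul esi, 6 → esi=34*6=204
xor ebx, esi → ebx=1^204=205
halt.

204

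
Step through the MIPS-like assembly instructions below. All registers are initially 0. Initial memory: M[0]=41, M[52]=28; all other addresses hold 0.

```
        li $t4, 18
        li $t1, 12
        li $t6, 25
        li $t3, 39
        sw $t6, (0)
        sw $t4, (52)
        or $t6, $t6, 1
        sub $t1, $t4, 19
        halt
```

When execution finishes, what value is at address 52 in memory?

18

li $t4, 18 → $t4=18
li $t1, 12 → $t1=12
li $t6, 25 → $t6=25
li $t3, 39 → $t3=39
sw $t6, (0) → M[0]=25
sw $t4, (52) → M[52]=18
or $t6, $t6, 1 → $t6=25|1=25
sub $t1, $t4, 19 → $t1=18-19=-1
halt.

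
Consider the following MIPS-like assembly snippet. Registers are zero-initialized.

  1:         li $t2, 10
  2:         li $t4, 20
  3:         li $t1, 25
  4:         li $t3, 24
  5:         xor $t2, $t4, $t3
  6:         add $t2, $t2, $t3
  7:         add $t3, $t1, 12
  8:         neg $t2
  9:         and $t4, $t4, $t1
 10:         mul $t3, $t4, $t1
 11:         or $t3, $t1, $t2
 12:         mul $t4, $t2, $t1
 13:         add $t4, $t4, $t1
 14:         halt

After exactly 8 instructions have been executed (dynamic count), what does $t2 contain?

-36

$t2=10
$t4=20
$t1=25
$t3=24
$t2=20^24=12
$t2=12+24=36
$t3=25+12=37
$t2=-(36)=-36
After step 8: $t2 = -36.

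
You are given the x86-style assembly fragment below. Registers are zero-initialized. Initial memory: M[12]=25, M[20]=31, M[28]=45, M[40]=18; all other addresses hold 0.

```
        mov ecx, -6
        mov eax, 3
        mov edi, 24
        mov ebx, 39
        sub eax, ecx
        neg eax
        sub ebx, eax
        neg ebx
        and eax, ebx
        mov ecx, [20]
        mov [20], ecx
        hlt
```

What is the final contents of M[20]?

ecx=-6
eax=3
edi=24
ebx=39
eax=3-(-6)=9
eax=-(9)=-9
ebx=39-(-9)=48
ebx=-(48)=-48
eax=(-9)&(-48)=-48
ecx=M[20]=31
mov [20], ecx → M[20]=31
halt.

31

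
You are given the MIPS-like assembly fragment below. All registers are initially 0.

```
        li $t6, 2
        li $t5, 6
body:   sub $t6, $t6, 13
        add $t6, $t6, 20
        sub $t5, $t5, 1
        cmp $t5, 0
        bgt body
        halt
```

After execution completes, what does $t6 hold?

li $t6, 2 → $t6=2
li $t5, 6 → $t5=6
sub $t6, $t6, 13 → $t6=2-13=-11
add $t6, $t6, 20 → $t6=(-11)+20=9
sub $t5, $t5, 1 → $t5=6-1=5
cmp $t5, 0  (cmp 5,0)
bgt body: taken
sub $t6, $t6, 13 → $t6=9-13=-4
add $t6, $t6, 20 → $t6=(-4)+20=16
sub $t5, $t5, 1 → $t5=5-1=4
cmp $t5, 0  (cmp 4,0)
bgt body: taken
sub $t6, $t6, 13 → $t6=16-13=3
add $t6, $t6, 20 → $t6=3+20=23
sub $t5, $t5, 1 → $t5=4-1=3
cmp $t5, 0  (cmp 3,0)
bgt body: taken
sub $t6, $t6, 13 → $t6=23-13=10
add $t6, $t6, 20 → $t6=10+20=30
sub $t5, $t5, 1 → $t5=3-1=2
cmp $t5, 0  (cmp 2,0)
bgt body: taken
sub $t6, $t6, 13 → $t6=30-13=17
add $t6, $t6, 20 → $t6=17+20=37
sub $t5, $t5, 1 → $t5=2-1=1
cmp $t5, 0  (cmp 1,0)
bgt body: taken
sub $t6, $t6, 13 → $t6=37-13=24
add $t6, $t6, 20 → $t6=24+20=44
sub $t5, $t5, 1 → $t5=1-1=0
cmp $t5, 0  (cmp 0,0)
bgt body: not taken
halt.

44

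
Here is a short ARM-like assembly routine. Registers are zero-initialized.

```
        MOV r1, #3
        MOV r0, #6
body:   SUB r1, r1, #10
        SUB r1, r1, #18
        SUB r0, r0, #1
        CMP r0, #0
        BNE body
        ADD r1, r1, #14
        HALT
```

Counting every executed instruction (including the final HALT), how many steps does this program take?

r1=3
r0=6
r1=3-10=-7
r1=(-7)-18=-25
r0=6-1=5
CMP r0, #0  (cmp 5,0)
BNE body: taken
r1=(-25)-10=-35
r1=(-35)-18=-53
r0=5-1=4
CMP r0, #0  (cmp 4,0)
BNE body: taken
r1=(-53)-10=-63
r1=(-63)-18=-81
r0=4-1=3
CMP r0, #0  (cmp 3,0)
BNE body: taken
r1=(-81)-10=-91
r1=(-91)-18=-109
r0=3-1=2
CMP r0, #0  (cmp 2,0)
BNE body: taken
r1=(-109)-10=-119
r1=(-119)-18=-137
r0=2-1=1
CMP r0, #0  (cmp 1,0)
BNE body: taken
r1=(-137)-10=-147
r1=(-147)-18=-165
r0=1-1=0
CMP r0, #0  (cmp 0,0)
BNE body: not taken
r1=(-165)+14=-151
halt.
Total executed instructions: 34.

34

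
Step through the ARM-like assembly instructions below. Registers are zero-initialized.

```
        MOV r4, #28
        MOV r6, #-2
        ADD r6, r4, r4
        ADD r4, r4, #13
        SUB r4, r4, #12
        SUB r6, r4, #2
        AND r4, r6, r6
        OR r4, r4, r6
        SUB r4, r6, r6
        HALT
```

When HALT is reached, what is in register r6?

27

MOV r4, #28 → r4=28
MOV r6, #-2 → r6=-2
ADD r6, r4, r4 → r6=28+28=56
ADD r4, r4, #13 → r4=28+13=41
SUB r4, r4, #12 → r4=41-12=29
SUB r6, r4, #2 → r6=29-2=27
AND r4, r6, r6 → r4=27&27=27
OR r4, r4, r6 → r4=27|27=27
SUB r4, r6, r6 → r4=27-27=0
halt.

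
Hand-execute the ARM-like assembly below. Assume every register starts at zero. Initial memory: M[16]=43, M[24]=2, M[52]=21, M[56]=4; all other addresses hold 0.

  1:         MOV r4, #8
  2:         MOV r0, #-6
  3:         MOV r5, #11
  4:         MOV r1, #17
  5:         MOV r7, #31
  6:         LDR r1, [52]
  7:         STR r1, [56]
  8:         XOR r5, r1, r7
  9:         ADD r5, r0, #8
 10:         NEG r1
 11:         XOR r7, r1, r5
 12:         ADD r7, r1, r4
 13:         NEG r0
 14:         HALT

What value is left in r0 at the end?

6

after MOV r4, #8: r4=8
after MOV r0, #-6: r0=-6
after MOV r5, #11: r5=11
after MOV r1, #17: r1=17
after MOV r7, #31: r7=31
after LDR r1, [52]: r1=M[52]=21
STR r1, [56] → M[56]=21
after XOR r5, r1, r7: r5=21^31=10
after ADD r5, r0, #8: r5=(-6)+8=2
after NEG r1: r1=-(21)=-21
after XOR r7, r1, r5: r7=(-21)^2=-23
after ADD r7, r1, r4: r7=(-21)+8=-13
after NEG r0: r0=-(-6)=6
halt.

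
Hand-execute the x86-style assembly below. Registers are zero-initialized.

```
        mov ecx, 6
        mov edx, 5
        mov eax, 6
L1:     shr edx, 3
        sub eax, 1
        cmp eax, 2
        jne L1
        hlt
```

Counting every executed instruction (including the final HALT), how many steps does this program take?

mov ecx, 6 → ecx=6
mov edx, 5 → edx=5
mov eax, 6 → eax=6
shr edx, 3 → edx=5>>3=0
sub eax, 1 → eax=6-1=5
cmp eax, 2  (cmp 5,2)
jne L1: taken
shr edx, 3 → edx=0>>3=0
sub eax, 1 → eax=5-1=4
cmp eax, 2  (cmp 4,2)
jne L1: taken
shr edx, 3 → edx=0>>3=0
sub eax, 1 → eax=4-1=3
cmp eax, 2  (cmp 3,2)
jne L1: taken
shr edx, 3 → edx=0>>3=0
sub eax, 1 → eax=3-1=2
cmp eax, 2  (cmp 2,2)
jne L1: not taken
halt.
Total executed instructions: 20.

20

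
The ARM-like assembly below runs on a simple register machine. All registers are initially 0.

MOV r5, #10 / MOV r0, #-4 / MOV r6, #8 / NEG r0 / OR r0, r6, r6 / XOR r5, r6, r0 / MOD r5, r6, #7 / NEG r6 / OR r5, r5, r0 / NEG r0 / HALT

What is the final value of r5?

MOV r5, #10 → r5=10
MOV r0, #-4 → r0=-4
MOV r6, #8 → r6=8
NEG r0 → r0=-(-4)=4
OR r0, r6, r6 → r0=8|8=8
XOR r5, r6, r0 → r5=8^8=0
MOD r5, r6, #7 → r5=8%7=1
NEG r6 → r6=-(8)=-8
OR r5, r5, r0 → r5=1|8=9
NEG r0 → r0=-(8)=-8
halt.

9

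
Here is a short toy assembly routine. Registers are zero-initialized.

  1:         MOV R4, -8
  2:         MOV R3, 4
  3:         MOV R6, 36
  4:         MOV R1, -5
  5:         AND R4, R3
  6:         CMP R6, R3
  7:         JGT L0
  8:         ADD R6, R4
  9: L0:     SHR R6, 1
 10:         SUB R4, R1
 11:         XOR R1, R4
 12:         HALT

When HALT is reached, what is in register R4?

5

MOV R4, -8 → R4=-8
MOV R3, 4 → R3=4
MOV R6, 36 → R6=36
MOV R1, -5 → R1=-5
AND R4, R3 → R4=(-8)&4=0
CMP R6, R3  (cmp 36,4)
JGT L0: taken
SHR R6, 1 → R6=36>>1=18
SUB R4, R1 → R4=0-(-5)=5
XOR R1, R4 → R1=(-5)^5=-2
halt.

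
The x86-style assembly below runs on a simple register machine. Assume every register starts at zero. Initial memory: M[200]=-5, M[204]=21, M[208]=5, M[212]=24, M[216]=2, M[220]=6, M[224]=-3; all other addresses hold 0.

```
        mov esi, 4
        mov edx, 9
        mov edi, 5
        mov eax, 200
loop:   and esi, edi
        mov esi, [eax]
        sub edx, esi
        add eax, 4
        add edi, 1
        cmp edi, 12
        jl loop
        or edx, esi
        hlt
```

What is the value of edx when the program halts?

-1

mov esi, 4 → esi=4
mov edx, 9 → edx=9
mov edi, 5 → edi=5
mov eax, 200 → eax=200
and esi, edi → esi=4&5=4
mov esi, [eax] → esi=M[200]=-5
sub edx, esi → edx=9-(-5)=14
add eax, 4 → eax=200+4=204
add edi, 1 → edi=5+1=6
cmp edi, 12  (cmp 6,12)
jl loop: taken
and esi, edi → esi=(-5)&6=2
mov esi, [eax] → esi=M[204]=21
sub edx, esi → edx=14-21=-7
add eax, 4 → eax=204+4=208
add edi, 1 → edi=6+1=7
cmp edi, 12  (cmp 7,12)
jl loop: taken
and esi, edi → esi=21&7=5
mov esi, [eax] → esi=M[208]=5
sub edx, esi → edx=(-7)-5=-12
add eax, 4 → eax=208+4=212
add edi, 1 → edi=7+1=8
cmp edi, 12  (cmp 8,12)
jl loop: taken
and esi, edi → esi=5&8=0
mov esi, [eax] → esi=M[212]=24
sub edx, esi → edx=(-12)-24=-36
add eax, 4 → eax=212+4=216
add edi, 1 → edi=8+1=9
cmp edi, 12  (cmp 9,12)
jl loop: taken
and esi, edi → esi=24&9=8
mov esi, [eax] → esi=M[216]=2
sub edx, esi → edx=(-36)-2=-38
add eax, 4 → eax=216+4=220
add edi, 1 → edi=9+1=10
cmp edi, 12  (cmp 10,12)
jl loop: taken
and esi, edi → esi=2&10=2
mov esi, [eax] → esi=M[220]=6
sub edx, esi → edx=(-38)-6=-44
add eax, 4 → eax=220+4=224
add edi, 1 → edi=10+1=11
cmp edi, 12  (cmp 11,12)
jl loop: taken
and esi, edi → esi=6&11=2
mov esi, [eax] → esi=M[224]=-3
sub edx, esi → edx=(-44)-(-3)=-41
add eax, 4 → eax=224+4=228
add edi, 1 → edi=11+1=12
cmp edi, 12  (cmp 12,12)
jl loop: not taken
or edx, esi → edx=(-41)|(-3)=-1
halt.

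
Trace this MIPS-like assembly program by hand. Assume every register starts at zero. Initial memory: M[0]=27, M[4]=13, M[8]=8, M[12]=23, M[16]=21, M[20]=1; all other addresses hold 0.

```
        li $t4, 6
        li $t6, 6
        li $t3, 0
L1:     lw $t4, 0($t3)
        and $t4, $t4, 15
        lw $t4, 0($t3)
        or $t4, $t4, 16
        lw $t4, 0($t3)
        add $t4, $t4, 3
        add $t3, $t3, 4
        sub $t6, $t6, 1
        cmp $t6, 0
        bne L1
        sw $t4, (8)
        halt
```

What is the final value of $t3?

24

li $t4, 6 → $t4=6
li $t6, 6 → $t6=6
li $t3, 0 → $t3=0
lw $t4, 0($t3) → $t4=M[0]=27
and $t4, $t4, 15 → $t4=27&15=11
lw $t4, 0($t3) → $t4=M[0]=27
or $t4, $t4, 16 → $t4=27|16=27
lw $t4, 0($t3) → $t4=M[0]=27
add $t4, $t4, 3 → $t4=27+3=30
add $t3, $t3, 4 → $t3=0+4=4
sub $t6, $t6, 1 → $t6=6-1=5
cmp $t6, 0  (cmp 5,0)
bne L1: taken
lw $t4, 0($t3) → $t4=M[4]=13
and $t4, $t4, 15 → $t4=13&15=13
lw $t4, 0($t3) → $t4=M[4]=13
or $t4, $t4, 16 → $t4=13|16=29
lw $t4, 0($t3) → $t4=M[4]=13
add $t4, $t4, 3 → $t4=13+3=16
add $t3, $t3, 4 → $t3=4+4=8
sub $t6, $t6, 1 → $t6=5-1=4
cmp $t6, 0  (cmp 4,0)
bne L1: taken
lw $t4, 0($t3) → $t4=M[8]=8
and $t4, $t4, 15 → $t4=8&15=8
lw $t4, 0($t3) → $t4=M[8]=8
or $t4, $t4, 16 → $t4=8|16=24
lw $t4, 0($t3) → $t4=M[8]=8
add $t4, $t4, 3 → $t4=8+3=11
add $t3, $t3, 4 → $t3=8+4=12
sub $t6, $t6, 1 → $t6=4-1=3
cmp $t6, 0  (cmp 3,0)
bne L1: taken
lw $t4, 0($t3) → $t4=M[12]=23
and $t4, $t4, 15 → $t4=23&15=7
lw $t4, 0($t3) → $t4=M[12]=23
or $t4, $t4, 16 → $t4=23|16=23
lw $t4, 0($t3) → $t4=M[12]=23
add $t4, $t4, 3 → $t4=23+3=26
add $t3, $t3, 4 → $t3=12+4=16
sub $t6, $t6, 1 → $t6=3-1=2
cmp $t6, 0  (cmp 2,0)
bne L1: taken
lw $t4, 0($t3) → $t4=M[16]=21
and $t4, $t4, 15 → $t4=21&15=5
lw $t4, 0($t3) → $t4=M[16]=21
or $t4, $t4, 16 → $t4=21|16=21
lw $t4, 0($t3) → $t4=M[16]=21
add $t4, $t4, 3 → $t4=21+3=24
add $t3, $t3, 4 → $t3=16+4=20
sub $t6, $t6, 1 → $t6=2-1=1
cmp $t6, 0  (cmp 1,0)
bne L1: taken
lw $t4, 0($t3) → $t4=M[20]=1
and $t4, $t4, 15 → $t4=1&15=1
lw $t4, 0($t3) → $t4=M[20]=1
or $t4, $t4, 16 → $t4=1|16=17
lw $t4, 0($t3) → $t4=M[20]=1
add $t4, $t4, 3 → $t4=1+3=4
add $t3, $t3, 4 → $t3=20+4=24
sub $t6, $t6, 1 → $t6=1-1=0
cmp $t6, 0  (cmp 0,0)
bne L1: not taken
sw $t4, (8) → M[8]=4
halt.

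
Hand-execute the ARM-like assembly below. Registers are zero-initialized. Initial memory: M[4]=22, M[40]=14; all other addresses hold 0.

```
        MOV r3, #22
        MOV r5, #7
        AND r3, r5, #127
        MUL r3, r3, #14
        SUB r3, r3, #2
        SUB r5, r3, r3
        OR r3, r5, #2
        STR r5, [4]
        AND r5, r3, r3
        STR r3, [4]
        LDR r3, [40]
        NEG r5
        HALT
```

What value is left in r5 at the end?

-2

r3=22
r5=7
r3=7&127=7
r3=7*14=98
r3=98-2=96
r5=96-96=0
r3=0|2=2
STR r5, [4] → M[4]=0
r5=2&2=2
STR r3, [4] → M[4]=2
r3=M[40]=14
r5=-(2)=-2
halt.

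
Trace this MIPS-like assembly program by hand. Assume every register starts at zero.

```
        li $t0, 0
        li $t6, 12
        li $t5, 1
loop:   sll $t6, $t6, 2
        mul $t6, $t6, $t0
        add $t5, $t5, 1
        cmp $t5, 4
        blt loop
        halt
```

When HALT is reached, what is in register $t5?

4

$t0=0
$t6=12
$t5=1
$t6=12<<2=48
$t6=48*0=0
$t5=1+1=2
cmp $t5, 4  (cmp 2,4)
blt loop: taken
$t6=0<<2=0
$t6=0*0=0
$t5=2+1=3
cmp $t5, 4  (cmp 3,4)
blt loop: taken
$t6=0<<2=0
$t6=0*0=0
$t5=3+1=4
cmp $t5, 4  (cmp 4,4)
blt loop: not taken
halt.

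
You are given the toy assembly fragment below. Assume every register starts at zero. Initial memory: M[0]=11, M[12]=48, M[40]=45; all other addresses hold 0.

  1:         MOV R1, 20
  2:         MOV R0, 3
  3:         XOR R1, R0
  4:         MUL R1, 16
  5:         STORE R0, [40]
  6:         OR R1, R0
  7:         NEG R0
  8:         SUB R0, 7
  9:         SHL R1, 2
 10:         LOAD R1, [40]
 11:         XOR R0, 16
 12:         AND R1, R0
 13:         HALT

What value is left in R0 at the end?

-26

MOV R1, 20 → R1=20
MOV R0, 3 → R0=3
XOR R1, R0 → R1=20^3=23
MUL R1, 16 → R1=23*16=368
STORE R0, [40] → M[40]=3
OR R1, R0 → R1=368|3=371
NEG R0 → R0=-(3)=-3
SUB R0, 7 → R0=(-3)-7=-10
SHL R1, 2 → R1=371<<2=1484
LOAD R1, [40] → R1=M[40]=3
XOR R0, 16 → R0=(-10)^16=-26
AND R1, R0 → R1=3&(-26)=2
halt.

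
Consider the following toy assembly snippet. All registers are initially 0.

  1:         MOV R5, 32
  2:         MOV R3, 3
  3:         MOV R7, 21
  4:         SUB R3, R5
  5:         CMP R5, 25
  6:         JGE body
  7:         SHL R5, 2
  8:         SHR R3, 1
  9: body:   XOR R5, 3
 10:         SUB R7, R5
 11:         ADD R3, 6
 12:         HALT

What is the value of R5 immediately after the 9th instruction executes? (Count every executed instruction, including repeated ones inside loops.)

R5=32
R3=3
R7=21
R3=3-32=-29
CMP R5, 25  (cmp 32,25)
JGE body: taken
R5=32^3=35
R7=21-35=-14
R3=(-29)+6=-23
After step 9: R5 = 35.

35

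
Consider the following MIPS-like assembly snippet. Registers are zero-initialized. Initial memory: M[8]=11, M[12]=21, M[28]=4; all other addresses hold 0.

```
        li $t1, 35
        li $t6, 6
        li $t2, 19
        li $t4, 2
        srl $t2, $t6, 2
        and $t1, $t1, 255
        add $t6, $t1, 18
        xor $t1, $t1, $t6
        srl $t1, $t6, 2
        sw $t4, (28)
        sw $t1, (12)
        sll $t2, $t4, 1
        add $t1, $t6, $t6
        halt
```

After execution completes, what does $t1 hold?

li $t1, 35 → $t1=35
li $t6, 6 → $t6=6
li $t2, 19 → $t2=19
li $t4, 2 → $t4=2
srl $t2, $t6, 2 → $t2=6>>2=1
and $t1, $t1, 255 → $t1=35&255=35
add $t6, $t1, 18 → $t6=35+18=53
xor $t1, $t1, $t6 → $t1=35^53=22
srl $t1, $t6, 2 → $t1=53>>2=13
sw $t4, (28) → M[28]=2
sw $t1, (12) → M[12]=13
sll $t2, $t4, 1 → $t2=2<<1=4
add $t1, $t6, $t6 → $t1=53+53=106
halt.

106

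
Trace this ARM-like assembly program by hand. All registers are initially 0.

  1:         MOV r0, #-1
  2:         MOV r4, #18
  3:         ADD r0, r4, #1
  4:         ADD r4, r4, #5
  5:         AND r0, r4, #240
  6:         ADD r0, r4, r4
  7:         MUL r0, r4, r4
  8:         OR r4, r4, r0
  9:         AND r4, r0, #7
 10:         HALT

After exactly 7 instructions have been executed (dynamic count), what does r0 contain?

MOV r0, #-1 → r0=-1
MOV r4, #18 → r4=18
ADD r0, r4, #1 → r0=18+1=19
ADD r4, r4, #5 → r4=18+5=23
AND r0, r4, #240 → r0=23&240=16
ADD r0, r4, r4 → r0=23+23=46
MUL r0, r4, r4 → r0=23*23=529
After step 7: r0 = 529.

529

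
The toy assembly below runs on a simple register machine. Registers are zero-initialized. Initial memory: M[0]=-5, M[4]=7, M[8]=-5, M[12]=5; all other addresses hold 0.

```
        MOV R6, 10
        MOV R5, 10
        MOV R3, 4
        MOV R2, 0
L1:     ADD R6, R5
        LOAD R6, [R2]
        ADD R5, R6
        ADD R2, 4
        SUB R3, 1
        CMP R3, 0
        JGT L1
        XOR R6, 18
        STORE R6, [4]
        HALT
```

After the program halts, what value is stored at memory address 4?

after MOV R6, 10: R6=10
after MOV R5, 10: R5=10
after MOV R3, 4: R3=4
after MOV R2, 0: R2=0
after ADD R6, R5: R6=10+10=20
after LOAD R6, [R2]: R6=M[0]=-5
after ADD R5, R6: R5=10+(-5)=5
after ADD R2, 4: R2=0+4=4
after SUB R3, 1: R3=4-1=3
CMP R3, 0  (cmp 3,0)
JGT L1: taken
after ADD R6, R5: R6=(-5)+5=0
after LOAD R6, [R2]: R6=M[4]=7
after ADD R5, R6: R5=5+7=12
after ADD R2, 4: R2=4+4=8
after SUB R3, 1: R3=3-1=2
CMP R3, 0  (cmp 2,0)
JGT L1: taken
after ADD R6, R5: R6=7+12=19
after LOAD R6, [R2]: R6=M[8]=-5
after ADD R5, R6: R5=12+(-5)=7
after ADD R2, 4: R2=8+4=12
after SUB R3, 1: R3=2-1=1
CMP R3, 0  (cmp 1,0)
JGT L1: taken
after ADD R6, R5: R6=(-5)+7=2
after LOAD R6, [R2]: R6=M[12]=5
after ADD R5, R6: R5=7+5=12
after ADD R2, 4: R2=12+4=16
after SUB R3, 1: R3=1-1=0
CMP R3, 0  (cmp 0,0)
JGT L1: not taken
after XOR R6, 18: R6=5^18=23
STORE R6, [4] → M[4]=23
halt.

23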